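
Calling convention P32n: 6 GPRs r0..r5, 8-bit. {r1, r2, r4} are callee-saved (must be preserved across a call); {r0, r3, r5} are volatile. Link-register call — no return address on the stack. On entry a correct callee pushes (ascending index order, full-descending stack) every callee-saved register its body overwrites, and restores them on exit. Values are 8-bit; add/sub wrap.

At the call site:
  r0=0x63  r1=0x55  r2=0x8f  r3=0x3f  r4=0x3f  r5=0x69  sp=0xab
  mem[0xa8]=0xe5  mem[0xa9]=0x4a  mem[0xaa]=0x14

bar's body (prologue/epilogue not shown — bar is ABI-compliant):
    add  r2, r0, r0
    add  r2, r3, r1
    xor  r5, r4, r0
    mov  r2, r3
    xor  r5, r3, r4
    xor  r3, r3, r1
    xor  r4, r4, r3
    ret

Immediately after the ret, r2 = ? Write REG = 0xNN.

prologue: push r2 -> mem[0xaa]=0x8f, sp=0xaa
prologue: push r4 -> mem[0xa9]=0x3f, sp=0xa9
body[0] add  r2, r0, r0 -> r2=0xc6
body[1] add  r2, r3, r1 -> r2=0x94
body[2] xor  r5, r4, r0 -> r5=0x5c
body[3] mov  r2, r3 -> r2=0x3f
body[4] xor  r5, r3, r4 -> r5=0x00
body[5] xor  r3, r3, r1 -> r3=0x6a
body[6] xor  r4, r4, r3 -> r4=0x55
epilogue: pop r4=0x3f, sp=0xaa
epilogue: pop r2=0x8f, sp=0xab
r2 is callee-saved -> restored

REG = 0x8f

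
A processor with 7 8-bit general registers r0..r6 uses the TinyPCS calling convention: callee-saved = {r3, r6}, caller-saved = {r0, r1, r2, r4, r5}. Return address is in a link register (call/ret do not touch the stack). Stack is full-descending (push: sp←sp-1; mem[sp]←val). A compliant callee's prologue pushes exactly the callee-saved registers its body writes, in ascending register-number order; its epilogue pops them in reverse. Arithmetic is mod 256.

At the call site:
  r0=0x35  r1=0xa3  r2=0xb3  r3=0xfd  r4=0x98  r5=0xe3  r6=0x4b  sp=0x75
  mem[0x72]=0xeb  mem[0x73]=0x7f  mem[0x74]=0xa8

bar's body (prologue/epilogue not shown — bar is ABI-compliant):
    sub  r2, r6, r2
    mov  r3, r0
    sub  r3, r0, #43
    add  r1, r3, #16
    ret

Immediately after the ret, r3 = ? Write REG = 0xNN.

REG = 0xfd

prologue: push r3 -> mem[0x74]=0xfd, sp=0x74
body[0] sub  r2, r6, r2 -> r2=0x98
body[1] mov  r3, r0 -> r3=0x35
body[2] sub  r3, r0, #43 -> r3=0x0a
body[3] add  r1, r3, #16 -> r1=0x1a
epilogue: pop r3=0xfd, sp=0x75
r3 is callee-saved -> restored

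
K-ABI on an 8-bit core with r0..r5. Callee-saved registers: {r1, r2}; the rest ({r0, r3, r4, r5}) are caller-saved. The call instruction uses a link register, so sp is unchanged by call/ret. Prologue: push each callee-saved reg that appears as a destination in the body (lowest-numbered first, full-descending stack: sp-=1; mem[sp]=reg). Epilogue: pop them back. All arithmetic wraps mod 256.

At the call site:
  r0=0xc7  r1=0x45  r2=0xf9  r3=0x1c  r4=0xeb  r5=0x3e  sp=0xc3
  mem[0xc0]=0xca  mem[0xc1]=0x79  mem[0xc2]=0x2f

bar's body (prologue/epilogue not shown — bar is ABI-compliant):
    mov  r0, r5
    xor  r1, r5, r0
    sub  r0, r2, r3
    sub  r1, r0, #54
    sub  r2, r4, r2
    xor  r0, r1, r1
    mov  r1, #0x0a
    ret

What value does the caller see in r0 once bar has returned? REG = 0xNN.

prologue: push r1 -> mem[0xc2]=0x45, sp=0xc2
prologue: push r2 -> mem[0xc1]=0xf9, sp=0xc1
body[0] mov  r0, r5 -> r0=0x3e
body[1] xor  r1, r5, r0 -> r1=0x00
body[2] sub  r0, r2, r3 -> r0=0xdd
body[3] sub  r1, r0, #54 -> r1=0xa7
body[4] sub  r2, r4, r2 -> r2=0xf2
body[5] xor  r0, r1, r1 -> r0=0x00
body[6] mov  r1, #0x0a -> r1=0x0a
epilogue: pop r2=0xf9, sp=0xc2
epilogue: pop r1=0x45, sp=0xc3
r0 is caller-saved -> body value

REG = 0x00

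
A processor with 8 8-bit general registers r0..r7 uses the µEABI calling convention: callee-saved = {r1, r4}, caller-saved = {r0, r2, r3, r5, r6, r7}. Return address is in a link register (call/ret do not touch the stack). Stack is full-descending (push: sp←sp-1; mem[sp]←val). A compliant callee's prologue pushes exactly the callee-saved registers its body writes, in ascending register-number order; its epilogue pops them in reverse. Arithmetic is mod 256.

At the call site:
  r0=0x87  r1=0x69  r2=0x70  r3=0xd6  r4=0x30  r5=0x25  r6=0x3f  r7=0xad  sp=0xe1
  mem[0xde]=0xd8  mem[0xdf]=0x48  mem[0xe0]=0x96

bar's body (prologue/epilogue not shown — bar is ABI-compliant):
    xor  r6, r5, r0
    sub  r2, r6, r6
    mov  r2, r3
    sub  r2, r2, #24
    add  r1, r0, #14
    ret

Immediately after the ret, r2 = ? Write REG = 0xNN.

REG = 0xbe

prologue: push r1 → mem[0xe0]=0x69, sp=0xe0
body[0] xor  r6, r5, r0 → r6=0xa2
body[1] sub  r2, r6, r6 → r2=0x00
body[2] mov  r2, r3 → r2=0xd6
body[3] sub  r2, r2, #24 → r2=0xbe
body[4] add  r1, r0, #14 → r1=0x95
epilogue: pop r1=0x69, sp=0xe1
r2 is caller-saved → body value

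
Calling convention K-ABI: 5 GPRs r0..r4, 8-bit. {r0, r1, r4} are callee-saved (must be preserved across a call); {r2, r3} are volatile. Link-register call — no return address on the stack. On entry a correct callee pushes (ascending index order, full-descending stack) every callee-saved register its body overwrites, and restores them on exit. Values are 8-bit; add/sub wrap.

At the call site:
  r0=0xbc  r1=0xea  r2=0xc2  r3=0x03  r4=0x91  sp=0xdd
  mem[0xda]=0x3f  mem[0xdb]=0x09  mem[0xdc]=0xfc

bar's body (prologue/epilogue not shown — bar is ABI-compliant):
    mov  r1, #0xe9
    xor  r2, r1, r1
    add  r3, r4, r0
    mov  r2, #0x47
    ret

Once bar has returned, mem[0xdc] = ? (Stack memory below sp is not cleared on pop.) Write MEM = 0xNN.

MEM = 0xea

prologue: push r1 -> mem[0xdc]=0xea, sp=0xdc
body[0] mov  r1, #0xe9 -> r1=0xe9
body[1] xor  r2, r1, r1 -> r2=0x00
body[2] add  r3, r4, r0 -> r3=0x4d
body[3] mov  r2, #0x47 -> r2=0x47
epilogue: pop r1=0xea, sp=0xdd
prologue pushed ['r1'] at ['0xdc']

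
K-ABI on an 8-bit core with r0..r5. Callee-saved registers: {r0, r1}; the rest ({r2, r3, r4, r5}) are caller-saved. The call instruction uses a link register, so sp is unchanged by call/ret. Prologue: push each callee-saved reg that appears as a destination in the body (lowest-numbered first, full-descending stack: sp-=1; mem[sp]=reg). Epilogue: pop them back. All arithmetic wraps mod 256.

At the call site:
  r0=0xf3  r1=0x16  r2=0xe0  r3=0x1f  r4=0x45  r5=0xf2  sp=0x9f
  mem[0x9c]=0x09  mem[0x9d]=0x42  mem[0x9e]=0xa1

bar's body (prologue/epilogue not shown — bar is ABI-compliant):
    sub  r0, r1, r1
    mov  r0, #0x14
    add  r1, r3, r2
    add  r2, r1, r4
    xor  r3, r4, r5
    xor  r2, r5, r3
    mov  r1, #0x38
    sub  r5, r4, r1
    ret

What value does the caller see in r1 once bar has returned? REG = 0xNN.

REG = 0x16

prologue: push r0 -> mem[0x9e]=0xf3, sp=0x9e
prologue: push r1 -> mem[0x9d]=0x16, sp=0x9d
body[0] sub  r0, r1, r1 -> r0=0x00
body[1] mov  r0, #0x14 -> r0=0x14
body[2] add  r1, r3, r2 -> r1=0xff
body[3] add  r2, r1, r4 -> r2=0x44
body[4] xor  r3, r4, r5 -> r3=0xb7
body[5] xor  r2, r5, r3 -> r2=0x45
body[6] mov  r1, #0x38 -> r1=0x38
body[7] sub  r5, r4, r1 -> r5=0x0d
epilogue: pop r1=0x16, sp=0x9e
epilogue: pop r0=0xf3, sp=0x9f
r1 is callee-saved -> restored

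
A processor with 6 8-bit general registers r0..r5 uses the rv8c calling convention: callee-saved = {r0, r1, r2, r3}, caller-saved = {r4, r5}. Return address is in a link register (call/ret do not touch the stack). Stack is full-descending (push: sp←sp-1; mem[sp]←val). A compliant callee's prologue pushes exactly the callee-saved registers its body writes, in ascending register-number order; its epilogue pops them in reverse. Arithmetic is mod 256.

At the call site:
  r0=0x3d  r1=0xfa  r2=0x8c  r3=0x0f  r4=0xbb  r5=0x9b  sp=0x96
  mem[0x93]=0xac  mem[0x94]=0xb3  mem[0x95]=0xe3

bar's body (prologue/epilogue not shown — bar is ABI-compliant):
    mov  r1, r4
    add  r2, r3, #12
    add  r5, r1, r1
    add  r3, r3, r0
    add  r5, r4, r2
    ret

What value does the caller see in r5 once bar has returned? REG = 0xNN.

REG = 0xd6

prologue: push r1 -> mem[0x95]=0xfa, sp=0x95
prologue: push r2 -> mem[0x94]=0x8c, sp=0x94
prologue: push r3 -> mem[0x93]=0x0f, sp=0x93
body[0] mov  r1, r4 -> r1=0xbb
body[1] add  r2, r3, #12 -> r2=0x1b
body[2] add  r5, r1, r1 -> r5=0x76
body[3] add  r3, r3, r0 -> r3=0x4c
body[4] add  r5, r4, r2 -> r5=0xd6
epilogue: pop r3=0x0f, sp=0x94
epilogue: pop r2=0x8c, sp=0x95
epilogue: pop r1=0xfa, sp=0x96
r5 is caller-saved -> body value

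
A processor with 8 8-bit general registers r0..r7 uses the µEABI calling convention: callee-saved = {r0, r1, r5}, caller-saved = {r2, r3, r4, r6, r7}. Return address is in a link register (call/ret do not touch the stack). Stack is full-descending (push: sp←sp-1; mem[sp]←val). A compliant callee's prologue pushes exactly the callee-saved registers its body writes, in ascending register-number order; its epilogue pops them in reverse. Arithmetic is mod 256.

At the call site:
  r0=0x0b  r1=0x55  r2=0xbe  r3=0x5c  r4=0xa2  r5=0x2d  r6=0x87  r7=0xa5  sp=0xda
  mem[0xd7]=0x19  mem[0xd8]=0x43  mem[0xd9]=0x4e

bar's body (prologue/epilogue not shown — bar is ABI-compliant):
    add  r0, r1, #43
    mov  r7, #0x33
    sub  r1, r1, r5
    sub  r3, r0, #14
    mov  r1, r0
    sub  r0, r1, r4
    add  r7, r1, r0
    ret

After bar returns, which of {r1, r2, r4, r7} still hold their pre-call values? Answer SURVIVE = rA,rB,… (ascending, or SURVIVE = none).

prologue: push r0 -> mem[0xd9]=0x0b, sp=0xd9
prologue: push r1 -> mem[0xd8]=0x55, sp=0xd8
body[0] add  r0, r1, #43 -> r0=0x80
body[1] mov  r7, #0x33 -> r7=0x33
body[2] sub  r1, r1, r5 -> r1=0x28
body[3] sub  r3, r0, #14 -> r3=0x72
body[4] mov  r1, r0 -> r1=0x80
body[5] sub  r0, r1, r4 -> r0=0xde
body[6] add  r7, r1, r0 -> r7=0x5e
epilogue: pop r1=0x55, sp=0xd9
epilogue: pop r0=0x0b, sp=0xda
r1: callee-saved, written=True
r2: caller-saved, written=False
r4: caller-saved, written=False
r7: caller-saved, written=True

SURVIVE = r1,r2,r4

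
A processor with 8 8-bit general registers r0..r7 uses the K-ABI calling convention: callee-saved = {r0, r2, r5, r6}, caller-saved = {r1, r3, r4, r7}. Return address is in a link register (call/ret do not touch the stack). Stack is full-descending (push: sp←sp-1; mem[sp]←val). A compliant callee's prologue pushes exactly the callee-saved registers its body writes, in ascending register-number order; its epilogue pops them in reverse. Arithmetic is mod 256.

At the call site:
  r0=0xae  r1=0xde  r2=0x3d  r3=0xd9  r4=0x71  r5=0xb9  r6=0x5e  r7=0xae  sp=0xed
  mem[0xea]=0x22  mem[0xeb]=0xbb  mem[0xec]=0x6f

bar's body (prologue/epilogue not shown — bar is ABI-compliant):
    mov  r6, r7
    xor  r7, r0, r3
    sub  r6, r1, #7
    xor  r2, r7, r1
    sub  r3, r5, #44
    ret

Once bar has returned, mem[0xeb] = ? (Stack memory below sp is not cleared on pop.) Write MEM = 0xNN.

prologue: push r2 → mem[0xec]=0x3d, sp=0xec
prologue: push r6 → mem[0xeb]=0x5e, sp=0xeb
body[0] mov  r6, r7 → r6=0xae
body[1] xor  r7, r0, r3 → r7=0x77
body[2] sub  r6, r1, #7 → r6=0xd7
body[3] xor  r2, r7, r1 → r2=0xa9
body[4] sub  r3, r5, #44 → r3=0x8d
epilogue: pop r6=0x5e, sp=0xec
epilogue: pop r2=0x3d, sp=0xed
prologue pushed ['r2', 'r6'] at ['0xec', '0xeb']

MEM = 0x5e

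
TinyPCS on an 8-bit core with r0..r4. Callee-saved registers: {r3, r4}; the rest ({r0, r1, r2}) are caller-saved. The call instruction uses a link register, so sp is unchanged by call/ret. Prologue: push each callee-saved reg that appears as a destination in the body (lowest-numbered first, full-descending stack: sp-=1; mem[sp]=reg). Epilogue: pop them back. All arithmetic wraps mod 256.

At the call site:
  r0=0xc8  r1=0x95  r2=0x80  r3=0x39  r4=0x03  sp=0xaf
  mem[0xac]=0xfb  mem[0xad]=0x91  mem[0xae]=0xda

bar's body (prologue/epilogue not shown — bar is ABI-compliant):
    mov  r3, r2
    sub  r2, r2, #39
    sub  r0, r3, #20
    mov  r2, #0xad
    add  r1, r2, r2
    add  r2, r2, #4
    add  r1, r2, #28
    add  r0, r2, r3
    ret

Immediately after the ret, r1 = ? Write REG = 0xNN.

REG = 0xcd

prologue: push r3 -> mem[0xae]=0x39, sp=0xae
body[0] mov  r3, r2 -> r3=0x80
body[1] sub  r2, r2, #39 -> r2=0x59
body[2] sub  r0, r3, #20 -> r0=0x6c
body[3] mov  r2, #0xad -> r2=0xad
body[4] add  r1, r2, r2 -> r1=0x5a
body[5] add  r2, r2, #4 -> r2=0xb1
body[6] add  r1, r2, #28 -> r1=0xcd
body[7] add  r0, r2, r3 -> r0=0x31
epilogue: pop r3=0x39, sp=0xaf
r1 is caller-saved -> body value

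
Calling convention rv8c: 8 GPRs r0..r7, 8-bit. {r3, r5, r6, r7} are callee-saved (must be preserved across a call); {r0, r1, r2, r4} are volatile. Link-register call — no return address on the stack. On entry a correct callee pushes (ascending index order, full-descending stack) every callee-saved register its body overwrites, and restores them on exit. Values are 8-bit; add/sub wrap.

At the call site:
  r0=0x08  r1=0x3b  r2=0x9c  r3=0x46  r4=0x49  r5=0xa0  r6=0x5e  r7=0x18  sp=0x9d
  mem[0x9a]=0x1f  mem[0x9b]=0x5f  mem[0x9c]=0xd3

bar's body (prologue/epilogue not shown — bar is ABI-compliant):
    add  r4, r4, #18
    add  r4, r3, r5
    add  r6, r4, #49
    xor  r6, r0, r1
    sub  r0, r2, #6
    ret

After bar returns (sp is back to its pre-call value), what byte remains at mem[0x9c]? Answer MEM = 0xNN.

MEM = 0x5e

prologue: push r6 → mem[0x9c]=0x5e, sp=0x9c
body[0] add  r4, r4, #18 → r4=0x5b
body[1] add  r4, r3, r5 → r4=0xe6
body[2] add  r6, r4, #49 → r6=0x17
body[3] xor  r6, r0, r1 → r6=0x33
body[4] sub  r0, r2, #6 → r0=0x96
epilogue: pop r6=0x5e, sp=0x9d
prologue pushed ['r6'] at ['0x9c']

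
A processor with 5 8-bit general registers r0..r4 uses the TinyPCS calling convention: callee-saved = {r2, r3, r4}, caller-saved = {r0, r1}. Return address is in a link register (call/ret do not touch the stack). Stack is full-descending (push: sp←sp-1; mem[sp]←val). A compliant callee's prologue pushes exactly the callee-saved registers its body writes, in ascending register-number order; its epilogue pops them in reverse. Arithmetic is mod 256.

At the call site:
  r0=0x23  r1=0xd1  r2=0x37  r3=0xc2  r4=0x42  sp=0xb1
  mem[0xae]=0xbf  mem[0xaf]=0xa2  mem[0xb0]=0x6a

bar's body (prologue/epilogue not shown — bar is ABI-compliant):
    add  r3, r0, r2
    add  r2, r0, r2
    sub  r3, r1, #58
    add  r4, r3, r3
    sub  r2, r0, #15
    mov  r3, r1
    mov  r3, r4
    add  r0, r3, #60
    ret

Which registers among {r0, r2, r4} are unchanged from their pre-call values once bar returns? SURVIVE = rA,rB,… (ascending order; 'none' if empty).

SURVIVE = r2,r4

prologue: push r2 → mem[0xb0]=0x37, sp=0xb0
prologue: push r3 → mem[0xaf]=0xc2, sp=0xaf
prologue: push r4 → mem[0xae]=0x42, sp=0xae
body[0] add  r3, r0, r2 → r3=0x5a
body[1] add  r2, r0, r2 → r2=0x5a
body[2] sub  r3, r1, #58 → r3=0x97
body[3] add  r4, r3, r3 → r4=0x2e
body[4] sub  r2, r0, #15 → r2=0x14
body[5] mov  r3, r1 → r3=0xd1
body[6] mov  r3, r4 → r3=0x2e
body[7] add  r0, r3, #60 → r0=0x6a
epilogue: pop r4=0x42, sp=0xaf
epilogue: pop r3=0xc2, sp=0xb0
epilogue: pop r2=0x37, sp=0xb1
r0: caller-saved, written=True
r2: callee-saved, written=True
r4: callee-saved, written=True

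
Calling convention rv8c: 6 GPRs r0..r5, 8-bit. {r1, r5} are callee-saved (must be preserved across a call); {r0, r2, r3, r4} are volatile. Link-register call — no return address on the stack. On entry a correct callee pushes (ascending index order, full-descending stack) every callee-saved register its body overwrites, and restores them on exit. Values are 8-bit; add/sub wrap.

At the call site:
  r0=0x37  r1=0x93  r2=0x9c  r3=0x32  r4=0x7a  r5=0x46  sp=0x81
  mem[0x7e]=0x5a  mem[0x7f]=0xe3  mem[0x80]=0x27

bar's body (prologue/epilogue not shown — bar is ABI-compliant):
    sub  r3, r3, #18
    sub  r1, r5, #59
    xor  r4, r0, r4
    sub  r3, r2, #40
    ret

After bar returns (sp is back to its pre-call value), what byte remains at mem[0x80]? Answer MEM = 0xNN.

MEM = 0x93

prologue: push r1 → mem[0x80]=0x93, sp=0x80
body[0] sub  r3, r3, #18 → r3=0x20
body[1] sub  r1, r5, #59 → r1=0x0b
body[2] xor  r4, r0, r4 → r4=0x4d
body[3] sub  r3, r2, #40 → r3=0x74
epilogue: pop r1=0x93, sp=0x81
prologue pushed ['r1'] at ['0x80']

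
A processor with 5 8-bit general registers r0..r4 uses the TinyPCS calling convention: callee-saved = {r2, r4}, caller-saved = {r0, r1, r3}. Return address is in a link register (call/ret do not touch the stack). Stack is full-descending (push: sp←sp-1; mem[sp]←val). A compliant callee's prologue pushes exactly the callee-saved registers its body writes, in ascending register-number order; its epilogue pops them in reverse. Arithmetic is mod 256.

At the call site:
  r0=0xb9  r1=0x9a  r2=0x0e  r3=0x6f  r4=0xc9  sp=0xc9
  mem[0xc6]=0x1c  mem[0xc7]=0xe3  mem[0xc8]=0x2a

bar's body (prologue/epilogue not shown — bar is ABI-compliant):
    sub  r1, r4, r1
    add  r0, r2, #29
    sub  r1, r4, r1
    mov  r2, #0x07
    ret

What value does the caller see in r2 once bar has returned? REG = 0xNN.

REG = 0x0e

prologue: push r2 → mem[0xc8]=0x0e, sp=0xc8
body[0] sub  r1, r4, r1 → r1=0x2f
body[1] add  r0, r2, #29 → r0=0x2b
body[2] sub  r1, r4, r1 → r1=0x9a
body[3] mov  r2, #0x07 → r2=0x07
epilogue: pop r2=0x0e, sp=0xc9
r2 is callee-saved → restored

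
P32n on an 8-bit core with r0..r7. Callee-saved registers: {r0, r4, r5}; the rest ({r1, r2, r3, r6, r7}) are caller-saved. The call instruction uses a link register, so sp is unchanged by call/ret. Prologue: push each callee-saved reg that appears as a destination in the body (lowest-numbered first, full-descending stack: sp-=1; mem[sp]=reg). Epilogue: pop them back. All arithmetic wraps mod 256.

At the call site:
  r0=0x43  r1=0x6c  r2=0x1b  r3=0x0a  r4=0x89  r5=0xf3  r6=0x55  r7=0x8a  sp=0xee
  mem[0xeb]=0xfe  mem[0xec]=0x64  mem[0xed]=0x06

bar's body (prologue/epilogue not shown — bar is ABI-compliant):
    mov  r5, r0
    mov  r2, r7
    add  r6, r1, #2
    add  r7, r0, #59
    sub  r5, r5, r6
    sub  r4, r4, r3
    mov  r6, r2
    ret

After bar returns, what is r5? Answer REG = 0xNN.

REG = 0xf3

prologue: push r4 -> mem[0xed]=0x89, sp=0xed
prologue: push r5 -> mem[0xec]=0xf3, sp=0xec
body[0] mov  r5, r0 -> r5=0x43
body[1] mov  r2, r7 -> r2=0x8a
body[2] add  r6, r1, #2 -> r6=0x6e
body[3] add  r7, r0, #59 -> r7=0x7e
body[4] sub  r5, r5, r6 -> r5=0xd5
body[5] sub  r4, r4, r3 -> r4=0x7f
body[6] mov  r6, r2 -> r6=0x8a
epilogue: pop r5=0xf3, sp=0xed
epilogue: pop r4=0x89, sp=0xee
r5 is callee-saved -> restored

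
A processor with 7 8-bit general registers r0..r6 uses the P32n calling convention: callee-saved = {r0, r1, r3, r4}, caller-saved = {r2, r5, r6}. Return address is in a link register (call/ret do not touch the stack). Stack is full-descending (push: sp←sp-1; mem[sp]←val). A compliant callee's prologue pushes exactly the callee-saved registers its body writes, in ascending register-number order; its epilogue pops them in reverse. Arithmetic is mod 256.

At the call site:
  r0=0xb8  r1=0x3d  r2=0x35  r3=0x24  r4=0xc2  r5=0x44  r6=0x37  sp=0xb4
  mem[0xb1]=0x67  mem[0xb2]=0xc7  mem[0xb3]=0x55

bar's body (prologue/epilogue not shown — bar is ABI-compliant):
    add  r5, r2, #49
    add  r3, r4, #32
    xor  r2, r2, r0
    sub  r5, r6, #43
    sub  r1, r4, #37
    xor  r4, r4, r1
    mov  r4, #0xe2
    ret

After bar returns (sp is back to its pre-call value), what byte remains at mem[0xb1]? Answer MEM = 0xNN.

MEM = 0xc2

prologue: push r1 -> mem[0xb3]=0x3d, sp=0xb3
prologue: push r3 -> mem[0xb2]=0x24, sp=0xb2
prologue: push r4 -> mem[0xb1]=0xc2, sp=0xb1
body[0] add  r5, r2, #49 -> r5=0x66
body[1] add  r3, r4, #32 -> r3=0xe2
body[2] xor  r2, r2, r0 -> r2=0x8d
body[3] sub  r5, r6, #43 -> r5=0x0c
body[4] sub  r1, r4, #37 -> r1=0x9d
body[5] xor  r4, r4, r1 -> r4=0x5f
body[6] mov  r4, #0xe2 -> r4=0xe2
epilogue: pop r4=0xc2, sp=0xb2
epilogue: pop r3=0x24, sp=0xb3
epilogue: pop r1=0x3d, sp=0xb4
prologue pushed ['r1', 'r3', 'r4'] at ['0xb3', '0xb2', '0xb1']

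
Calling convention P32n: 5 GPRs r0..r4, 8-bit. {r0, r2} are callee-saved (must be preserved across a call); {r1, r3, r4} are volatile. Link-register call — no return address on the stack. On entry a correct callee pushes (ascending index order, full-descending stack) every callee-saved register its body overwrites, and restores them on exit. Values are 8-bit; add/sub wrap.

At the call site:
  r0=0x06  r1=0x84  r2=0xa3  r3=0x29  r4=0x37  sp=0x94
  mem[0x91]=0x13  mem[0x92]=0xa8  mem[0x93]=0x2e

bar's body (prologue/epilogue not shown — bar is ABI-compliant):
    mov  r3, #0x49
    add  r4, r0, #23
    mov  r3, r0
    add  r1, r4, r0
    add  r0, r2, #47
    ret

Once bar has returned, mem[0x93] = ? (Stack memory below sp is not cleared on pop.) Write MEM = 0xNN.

MEM = 0x06

prologue: push r0 -> mem[0x93]=0x06, sp=0x93
body[0] mov  r3, #0x49 -> r3=0x49
body[1] add  r4, r0, #23 -> r4=0x1d
body[2] mov  r3, r0 -> r3=0x06
body[3] add  r1, r4, r0 -> r1=0x23
body[4] add  r0, r2, #47 -> r0=0xd2
epilogue: pop r0=0x06, sp=0x94
prologue pushed ['r0'] at ['0x93']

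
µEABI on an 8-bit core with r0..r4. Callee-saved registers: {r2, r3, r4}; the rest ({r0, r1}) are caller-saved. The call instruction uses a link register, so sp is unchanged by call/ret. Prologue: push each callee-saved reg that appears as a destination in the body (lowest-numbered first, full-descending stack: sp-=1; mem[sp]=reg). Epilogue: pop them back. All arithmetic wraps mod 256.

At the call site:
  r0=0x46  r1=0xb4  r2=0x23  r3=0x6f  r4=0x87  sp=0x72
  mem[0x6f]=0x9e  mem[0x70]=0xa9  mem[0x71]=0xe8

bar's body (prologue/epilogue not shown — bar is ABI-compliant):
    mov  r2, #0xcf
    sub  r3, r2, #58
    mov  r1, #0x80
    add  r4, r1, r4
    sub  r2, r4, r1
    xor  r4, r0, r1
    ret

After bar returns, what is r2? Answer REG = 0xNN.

REG = 0x23

prologue: push r2 -> mem[0x71]=0x23, sp=0x71
prologue: push r3 -> mem[0x70]=0x6f, sp=0x70
prologue: push r4 -> mem[0x6f]=0x87, sp=0x6f
body[0] mov  r2, #0xcf -> r2=0xcf
body[1] sub  r3, r2, #58 -> r3=0x95
body[2] mov  r1, #0x80 -> r1=0x80
body[3] add  r4, r1, r4 -> r4=0x07
body[4] sub  r2, r4, r1 -> r2=0x87
body[5] xor  r4, r0, r1 -> r4=0xc6
epilogue: pop r4=0x87, sp=0x70
epilogue: pop r3=0x6f, sp=0x71
epilogue: pop r2=0x23, sp=0x72
r2 is callee-saved -> restored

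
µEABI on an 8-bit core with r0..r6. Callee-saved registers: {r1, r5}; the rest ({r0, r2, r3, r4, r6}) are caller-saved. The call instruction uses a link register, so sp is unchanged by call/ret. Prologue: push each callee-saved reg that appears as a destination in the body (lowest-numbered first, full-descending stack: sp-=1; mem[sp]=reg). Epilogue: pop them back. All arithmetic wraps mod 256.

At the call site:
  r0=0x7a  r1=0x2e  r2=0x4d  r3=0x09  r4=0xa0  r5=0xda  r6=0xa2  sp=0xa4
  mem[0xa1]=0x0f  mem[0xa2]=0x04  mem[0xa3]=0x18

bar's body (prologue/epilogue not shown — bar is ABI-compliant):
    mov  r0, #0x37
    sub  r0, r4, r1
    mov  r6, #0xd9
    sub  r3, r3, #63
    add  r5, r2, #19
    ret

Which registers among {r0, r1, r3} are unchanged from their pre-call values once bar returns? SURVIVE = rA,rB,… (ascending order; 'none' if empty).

prologue: push r5 -> mem[0xa3]=0xda, sp=0xa3
body[0] mov  r0, #0x37 -> r0=0x37
body[1] sub  r0, r4, r1 -> r0=0x72
body[2] mov  r6, #0xd9 -> r6=0xd9
body[3] sub  r3, r3, #63 -> r3=0xca
body[4] add  r5, r2, #19 -> r5=0x60
epilogue: pop r5=0xda, sp=0xa4
r0: caller-saved, written=True
r1: callee-saved, written=False
r3: caller-saved, written=True

SURVIVE = r1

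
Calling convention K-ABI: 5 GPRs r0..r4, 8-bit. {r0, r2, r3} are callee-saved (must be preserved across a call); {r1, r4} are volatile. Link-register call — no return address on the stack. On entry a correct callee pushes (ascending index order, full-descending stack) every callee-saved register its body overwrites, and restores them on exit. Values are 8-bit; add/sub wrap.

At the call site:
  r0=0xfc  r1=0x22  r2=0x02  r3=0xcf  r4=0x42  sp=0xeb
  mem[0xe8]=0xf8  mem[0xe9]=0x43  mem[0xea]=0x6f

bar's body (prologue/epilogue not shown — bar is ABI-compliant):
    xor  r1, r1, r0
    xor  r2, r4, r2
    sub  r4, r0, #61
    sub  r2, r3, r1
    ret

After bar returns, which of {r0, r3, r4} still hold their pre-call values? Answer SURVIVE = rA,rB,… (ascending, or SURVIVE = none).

SURVIVE = r0,r3

prologue: push r2 -> mem[0xea]=0x02, sp=0xea
body[0] xor  r1, r1, r0 -> r1=0xde
body[1] xor  r2, r4, r2 -> r2=0x40
body[2] sub  r4, r0, #61 -> r4=0xbf
body[3] sub  r2, r3, r1 -> r2=0xf1
epilogue: pop r2=0x02, sp=0xeb
r0: callee-saved, written=False
r3: callee-saved, written=False
r4: caller-saved, written=True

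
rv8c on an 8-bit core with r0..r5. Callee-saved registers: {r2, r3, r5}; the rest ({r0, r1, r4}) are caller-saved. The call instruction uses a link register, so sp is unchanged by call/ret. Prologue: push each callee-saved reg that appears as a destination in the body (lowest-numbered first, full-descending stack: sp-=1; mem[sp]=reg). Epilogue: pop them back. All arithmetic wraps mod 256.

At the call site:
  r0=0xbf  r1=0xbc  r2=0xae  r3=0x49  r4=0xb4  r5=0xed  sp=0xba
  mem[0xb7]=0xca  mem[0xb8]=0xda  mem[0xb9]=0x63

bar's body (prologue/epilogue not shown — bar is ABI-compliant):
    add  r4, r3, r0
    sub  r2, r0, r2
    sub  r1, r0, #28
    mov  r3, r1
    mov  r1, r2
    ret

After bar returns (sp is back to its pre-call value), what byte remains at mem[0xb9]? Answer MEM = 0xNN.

MEM = 0xae

prologue: push r2 → mem[0xb9]=0xae, sp=0xb9
prologue: push r3 → mem[0xb8]=0x49, sp=0xb8
body[0] add  r4, r3, r0 → r4=0x08
body[1] sub  r2, r0, r2 → r2=0x11
body[2] sub  r1, r0, #28 → r1=0xa3
body[3] mov  r3, r1 → r3=0xa3
body[4] mov  r1, r2 → r1=0x11
epilogue: pop r3=0x49, sp=0xb9
epilogue: pop r2=0xae, sp=0xba
prologue pushed ['r2', 'r3'] at ['0xb9', '0xb8']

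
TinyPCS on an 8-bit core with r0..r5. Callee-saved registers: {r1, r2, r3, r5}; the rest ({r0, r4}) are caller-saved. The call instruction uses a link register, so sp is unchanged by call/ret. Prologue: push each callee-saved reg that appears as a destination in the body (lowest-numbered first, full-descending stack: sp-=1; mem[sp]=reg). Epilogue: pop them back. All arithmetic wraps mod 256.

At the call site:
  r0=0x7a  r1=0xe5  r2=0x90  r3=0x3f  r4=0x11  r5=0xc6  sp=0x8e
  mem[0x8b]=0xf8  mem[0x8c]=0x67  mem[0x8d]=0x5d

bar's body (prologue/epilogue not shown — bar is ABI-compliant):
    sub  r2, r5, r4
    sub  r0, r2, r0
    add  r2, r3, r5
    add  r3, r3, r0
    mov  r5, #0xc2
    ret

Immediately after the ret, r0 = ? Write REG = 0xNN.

REG = 0x3b

prologue: push r2 → mem[0x8d]=0x90, sp=0x8d
prologue: push r3 → mem[0x8c]=0x3f, sp=0x8c
prologue: push r5 → mem[0x8b]=0xc6, sp=0x8b
body[0] sub  r2, r5, r4 → r2=0xb5
body[1] sub  r0, r2, r0 → r0=0x3b
body[2] add  r2, r3, r5 → r2=0x05
body[3] add  r3, r3, r0 → r3=0x7a
body[4] mov  r5, #0xc2 → r5=0xc2
epilogue: pop r5=0xc6, sp=0x8c
epilogue: pop r3=0x3f, sp=0x8d
epilogue: pop r2=0x90, sp=0x8e
r0 is caller-saved → body value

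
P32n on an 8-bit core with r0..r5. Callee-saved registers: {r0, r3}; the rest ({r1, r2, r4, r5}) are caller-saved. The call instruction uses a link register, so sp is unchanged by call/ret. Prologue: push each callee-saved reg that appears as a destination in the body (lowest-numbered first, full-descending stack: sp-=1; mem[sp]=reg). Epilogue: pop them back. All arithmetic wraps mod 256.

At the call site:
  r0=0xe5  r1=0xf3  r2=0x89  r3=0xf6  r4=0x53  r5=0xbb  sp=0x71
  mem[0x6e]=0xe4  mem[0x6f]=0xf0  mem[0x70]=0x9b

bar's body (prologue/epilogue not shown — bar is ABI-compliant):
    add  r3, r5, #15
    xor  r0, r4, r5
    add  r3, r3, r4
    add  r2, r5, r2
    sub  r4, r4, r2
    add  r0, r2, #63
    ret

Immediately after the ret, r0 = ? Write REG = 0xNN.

REG = 0xe5

prologue: push r0 → mem[0x70]=0xe5, sp=0x70
prologue: push r3 → mem[0x6f]=0xf6, sp=0x6f
body[0] add  r3, r5, #15 → r3=0xca
body[1] xor  r0, r4, r5 → r0=0xe8
body[2] add  r3, r3, r4 → r3=0x1d
body[3] add  r2, r5, r2 → r2=0x44
body[4] sub  r4, r4, r2 → r4=0x0f
body[5] add  r0, r2, #63 → r0=0x83
epilogue: pop r3=0xf6, sp=0x70
epilogue: pop r0=0xe5, sp=0x71
r0 is callee-saved → restored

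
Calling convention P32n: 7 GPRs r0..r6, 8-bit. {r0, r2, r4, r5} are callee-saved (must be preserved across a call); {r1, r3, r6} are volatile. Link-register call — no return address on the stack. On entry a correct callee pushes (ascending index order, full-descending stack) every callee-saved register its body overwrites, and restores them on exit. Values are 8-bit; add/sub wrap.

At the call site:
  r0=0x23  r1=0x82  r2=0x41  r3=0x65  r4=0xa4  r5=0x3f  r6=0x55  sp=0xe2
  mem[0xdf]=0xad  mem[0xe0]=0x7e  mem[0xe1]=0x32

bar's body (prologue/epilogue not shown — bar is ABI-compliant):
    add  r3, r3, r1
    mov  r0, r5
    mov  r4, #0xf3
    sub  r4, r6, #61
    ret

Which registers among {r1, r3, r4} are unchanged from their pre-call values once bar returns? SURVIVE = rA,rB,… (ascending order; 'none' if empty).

SURVIVE = r1,r4

prologue: push r0 → mem[0xe1]=0x23, sp=0xe1
prologue: push r4 → mem[0xe0]=0xa4, sp=0xe0
body[0] add  r3, r3, r1 → r3=0xe7
body[1] mov  r0, r5 → r0=0x3f
body[2] mov  r4, #0xf3 → r4=0xf3
body[3] sub  r4, r6, #61 → r4=0x18
epilogue: pop r4=0xa4, sp=0xe1
epilogue: pop r0=0x23, sp=0xe2
r1: caller-saved, written=False
r3: caller-saved, written=True
r4: callee-saved, written=True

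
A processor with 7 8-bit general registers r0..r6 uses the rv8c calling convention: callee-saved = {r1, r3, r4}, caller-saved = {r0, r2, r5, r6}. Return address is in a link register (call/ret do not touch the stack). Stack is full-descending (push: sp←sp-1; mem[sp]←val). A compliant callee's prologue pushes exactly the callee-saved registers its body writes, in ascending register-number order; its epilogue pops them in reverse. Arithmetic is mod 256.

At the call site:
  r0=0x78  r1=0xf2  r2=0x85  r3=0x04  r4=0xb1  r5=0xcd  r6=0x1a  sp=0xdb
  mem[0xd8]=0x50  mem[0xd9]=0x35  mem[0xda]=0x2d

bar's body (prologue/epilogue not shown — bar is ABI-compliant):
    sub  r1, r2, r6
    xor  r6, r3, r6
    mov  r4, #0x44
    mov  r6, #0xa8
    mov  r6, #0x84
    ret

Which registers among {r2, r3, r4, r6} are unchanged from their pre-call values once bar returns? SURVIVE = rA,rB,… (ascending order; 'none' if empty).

prologue: push r1 → mem[0xda]=0xf2, sp=0xda
prologue: push r4 → mem[0xd9]=0xb1, sp=0xd9
body[0] sub  r1, r2, r6 → r1=0x6b
body[1] xor  r6, r3, r6 → r6=0x1e
body[2] mov  r4, #0x44 → r4=0x44
body[3] mov  r6, #0xa8 → r6=0xa8
body[4] mov  r6, #0x84 → r6=0x84
epilogue: pop r4=0xb1, sp=0xda
epilogue: pop r1=0xf2, sp=0xdb
r2: caller-saved, written=False
r3: callee-saved, written=False
r4: callee-saved, written=True
r6: caller-saved, written=True

SURVIVE = r2,r3,r4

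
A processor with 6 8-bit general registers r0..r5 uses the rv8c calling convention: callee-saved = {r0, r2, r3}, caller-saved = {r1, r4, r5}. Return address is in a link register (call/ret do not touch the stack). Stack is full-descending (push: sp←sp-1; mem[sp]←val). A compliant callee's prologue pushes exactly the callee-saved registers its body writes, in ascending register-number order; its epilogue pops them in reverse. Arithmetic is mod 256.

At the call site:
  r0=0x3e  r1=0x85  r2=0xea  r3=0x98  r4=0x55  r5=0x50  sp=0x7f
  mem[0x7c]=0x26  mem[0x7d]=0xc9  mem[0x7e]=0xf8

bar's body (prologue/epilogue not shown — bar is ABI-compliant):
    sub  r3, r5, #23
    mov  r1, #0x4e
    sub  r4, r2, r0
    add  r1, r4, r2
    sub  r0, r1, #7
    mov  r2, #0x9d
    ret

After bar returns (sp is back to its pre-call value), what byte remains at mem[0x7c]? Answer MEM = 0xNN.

MEM = 0x98

prologue: push r0 -> mem[0x7e]=0x3e, sp=0x7e
prologue: push r2 -> mem[0x7d]=0xea, sp=0x7d
prologue: push r3 -> mem[0x7c]=0x98, sp=0x7c
body[0] sub  r3, r5, #23 -> r3=0x39
body[1] mov  r1, #0x4e -> r1=0x4e
body[2] sub  r4, r2, r0 -> r4=0xac
body[3] add  r1, r4, r2 -> r1=0x96
body[4] sub  r0, r1, #7 -> r0=0x8f
body[5] mov  r2, #0x9d -> r2=0x9d
epilogue: pop r3=0x98, sp=0x7d
epilogue: pop r2=0xea, sp=0x7e
epilogue: pop r0=0x3e, sp=0x7f
prologue pushed ['r0', 'r2', 'r3'] at ['0x7e', '0x7d', '0x7c']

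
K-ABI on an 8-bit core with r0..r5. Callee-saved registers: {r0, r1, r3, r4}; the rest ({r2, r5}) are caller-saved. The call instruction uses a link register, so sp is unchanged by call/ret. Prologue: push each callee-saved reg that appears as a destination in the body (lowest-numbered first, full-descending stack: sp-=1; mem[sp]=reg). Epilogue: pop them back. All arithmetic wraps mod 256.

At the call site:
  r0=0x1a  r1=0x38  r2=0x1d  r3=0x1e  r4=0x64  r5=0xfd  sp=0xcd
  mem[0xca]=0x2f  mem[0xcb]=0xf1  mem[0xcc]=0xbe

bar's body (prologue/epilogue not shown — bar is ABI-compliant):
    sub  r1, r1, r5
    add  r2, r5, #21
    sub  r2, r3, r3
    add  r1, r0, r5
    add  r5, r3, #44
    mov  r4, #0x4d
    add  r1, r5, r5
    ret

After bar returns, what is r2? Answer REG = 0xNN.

REG = 0x00

prologue: push r1 -> mem[0xcc]=0x38, sp=0xcc
prologue: push r4 -> mem[0xcb]=0x64, sp=0xcb
body[0] sub  r1, r1, r5 -> r1=0x3b
body[1] add  r2, r5, #21 -> r2=0x12
body[2] sub  r2, r3, r3 -> r2=0x00
body[3] add  r1, r0, r5 -> r1=0x17
body[4] add  r5, r3, #44 -> r5=0x4a
body[5] mov  r4, #0x4d -> r4=0x4d
body[6] add  r1, r5, r5 -> r1=0x94
epilogue: pop r4=0x64, sp=0xcc
epilogue: pop r1=0x38, sp=0xcd
r2 is caller-saved -> body value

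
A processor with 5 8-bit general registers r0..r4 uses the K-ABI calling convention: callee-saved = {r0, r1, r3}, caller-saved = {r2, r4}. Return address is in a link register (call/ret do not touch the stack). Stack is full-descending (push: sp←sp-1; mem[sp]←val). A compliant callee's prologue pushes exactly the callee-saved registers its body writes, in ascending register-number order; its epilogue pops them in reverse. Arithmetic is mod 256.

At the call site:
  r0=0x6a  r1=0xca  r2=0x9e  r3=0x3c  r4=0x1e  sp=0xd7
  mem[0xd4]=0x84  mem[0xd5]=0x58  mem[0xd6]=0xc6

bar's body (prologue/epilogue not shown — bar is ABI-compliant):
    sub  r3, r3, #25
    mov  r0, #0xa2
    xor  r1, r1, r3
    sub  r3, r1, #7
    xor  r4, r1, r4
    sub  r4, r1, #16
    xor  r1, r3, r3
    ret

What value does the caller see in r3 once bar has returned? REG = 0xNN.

prologue: push r0 → mem[0xd6]=0x6a, sp=0xd6
prologue: push r1 → mem[0xd5]=0xca, sp=0xd5
prologue: push r3 → mem[0xd4]=0x3c, sp=0xd4
body[0] sub  r3, r3, #25 → r3=0x23
body[1] mov  r0, #0xa2 → r0=0xa2
body[2] xor  r1, r1, r3 → r1=0xe9
body[3] sub  r3, r1, #7 → r3=0xe2
body[4] xor  r4, r1, r4 → r4=0xf7
body[5] sub  r4, r1, #16 → r4=0xd9
body[6] xor  r1, r3, r3 → r1=0x00
epilogue: pop r3=0x3c, sp=0xd5
epilogue: pop r1=0xca, sp=0xd6
epilogue: pop r0=0x6a, sp=0xd7
r3 is callee-saved → restored

REG = 0x3c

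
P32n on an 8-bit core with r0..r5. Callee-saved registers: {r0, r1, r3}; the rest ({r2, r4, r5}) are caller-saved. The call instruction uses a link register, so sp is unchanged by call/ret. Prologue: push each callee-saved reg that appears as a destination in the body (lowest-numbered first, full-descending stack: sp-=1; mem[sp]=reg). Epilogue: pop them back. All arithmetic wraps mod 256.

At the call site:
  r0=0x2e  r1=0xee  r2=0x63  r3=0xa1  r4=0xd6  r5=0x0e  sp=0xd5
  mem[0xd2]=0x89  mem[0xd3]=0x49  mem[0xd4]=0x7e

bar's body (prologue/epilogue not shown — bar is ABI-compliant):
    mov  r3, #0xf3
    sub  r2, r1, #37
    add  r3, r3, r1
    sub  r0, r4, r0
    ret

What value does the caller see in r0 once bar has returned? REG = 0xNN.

prologue: push r0 -> mem[0xd4]=0x2e, sp=0xd4
prologue: push r3 -> mem[0xd3]=0xa1, sp=0xd3
body[0] mov  r3, #0xf3 -> r3=0xf3
body[1] sub  r2, r1, #37 -> r2=0xc9
body[2] add  r3, r3, r1 -> r3=0xe1
body[3] sub  r0, r4, r0 -> r0=0xa8
epilogue: pop r3=0xa1, sp=0xd4
epilogue: pop r0=0x2e, sp=0xd5
r0 is callee-saved -> restored

REG = 0x2e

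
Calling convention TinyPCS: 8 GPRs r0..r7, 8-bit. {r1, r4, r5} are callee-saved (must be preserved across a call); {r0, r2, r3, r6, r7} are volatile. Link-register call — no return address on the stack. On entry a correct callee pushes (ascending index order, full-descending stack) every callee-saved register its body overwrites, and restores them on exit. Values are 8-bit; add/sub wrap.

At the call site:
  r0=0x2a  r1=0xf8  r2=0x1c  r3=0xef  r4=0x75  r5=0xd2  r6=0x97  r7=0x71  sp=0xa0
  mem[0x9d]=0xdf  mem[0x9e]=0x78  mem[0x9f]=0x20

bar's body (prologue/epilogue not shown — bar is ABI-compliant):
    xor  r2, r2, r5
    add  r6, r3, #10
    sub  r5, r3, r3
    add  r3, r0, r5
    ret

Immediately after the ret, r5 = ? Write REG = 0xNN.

prologue: push r5 → mem[0x9f]=0xd2, sp=0x9f
body[0] xor  r2, r2, r5 → r2=0xce
body[1] add  r6, r3, #10 → r6=0xf9
body[2] sub  r5, r3, r3 → r5=0x00
body[3] add  r3, r0, r5 → r3=0x2a
epilogue: pop r5=0xd2, sp=0xa0
r5 is callee-saved → restored

REG = 0xd2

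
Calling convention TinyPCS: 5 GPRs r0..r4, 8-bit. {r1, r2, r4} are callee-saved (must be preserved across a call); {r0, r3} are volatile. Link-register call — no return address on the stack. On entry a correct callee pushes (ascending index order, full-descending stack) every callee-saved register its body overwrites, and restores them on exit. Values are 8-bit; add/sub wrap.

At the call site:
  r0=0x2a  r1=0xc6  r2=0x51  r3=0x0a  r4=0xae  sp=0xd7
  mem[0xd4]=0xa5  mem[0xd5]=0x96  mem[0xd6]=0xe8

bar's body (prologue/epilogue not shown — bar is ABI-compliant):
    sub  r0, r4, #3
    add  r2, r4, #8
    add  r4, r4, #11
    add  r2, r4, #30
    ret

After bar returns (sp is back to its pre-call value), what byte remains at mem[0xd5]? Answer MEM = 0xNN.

prologue: push r2 -> mem[0xd6]=0x51, sp=0xd6
prologue: push r4 -> mem[0xd5]=0xae, sp=0xd5
body[0] sub  r0, r4, #3 -> r0=0xab
body[1] add  r2, r4, #8 -> r2=0xb6
body[2] add  r4, r4, #11 -> r4=0xb9
body[3] add  r2, r4, #30 -> r2=0xd7
epilogue: pop r4=0xae, sp=0xd6
epilogue: pop r2=0x51, sp=0xd7
prologue pushed ['r2', 'r4'] at ['0xd6', '0xd5']

MEM = 0xae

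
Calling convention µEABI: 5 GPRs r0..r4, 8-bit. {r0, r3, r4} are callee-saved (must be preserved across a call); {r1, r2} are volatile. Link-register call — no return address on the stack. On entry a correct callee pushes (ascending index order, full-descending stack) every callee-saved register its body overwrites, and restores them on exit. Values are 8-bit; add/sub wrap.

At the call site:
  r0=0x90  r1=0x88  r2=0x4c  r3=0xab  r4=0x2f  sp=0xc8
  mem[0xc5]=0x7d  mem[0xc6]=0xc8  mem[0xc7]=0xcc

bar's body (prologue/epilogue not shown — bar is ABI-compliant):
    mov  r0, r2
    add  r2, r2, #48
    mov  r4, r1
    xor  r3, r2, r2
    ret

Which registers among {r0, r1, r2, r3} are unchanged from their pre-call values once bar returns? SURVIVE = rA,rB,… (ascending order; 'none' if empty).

SURVIVE = r0,r1,r3

prologue: push r0 → mem[0xc7]=0x90, sp=0xc7
prologue: push r3 → mem[0xc6]=0xab, sp=0xc6
prologue: push r4 → mem[0xc5]=0x2f, sp=0xc5
body[0] mov  r0, r2 → r0=0x4c
body[1] add  r2, r2, #48 → r2=0x7c
body[2] mov  r4, r1 → r4=0x88
body[3] xor  r3, r2, r2 → r3=0x00
epilogue: pop r4=0x2f, sp=0xc6
epilogue: pop r3=0xab, sp=0xc7
epilogue: pop r0=0x90, sp=0xc8
r0: callee-saved, written=True
r1: caller-saved, written=False
r2: caller-saved, written=True
r3: callee-saved, written=True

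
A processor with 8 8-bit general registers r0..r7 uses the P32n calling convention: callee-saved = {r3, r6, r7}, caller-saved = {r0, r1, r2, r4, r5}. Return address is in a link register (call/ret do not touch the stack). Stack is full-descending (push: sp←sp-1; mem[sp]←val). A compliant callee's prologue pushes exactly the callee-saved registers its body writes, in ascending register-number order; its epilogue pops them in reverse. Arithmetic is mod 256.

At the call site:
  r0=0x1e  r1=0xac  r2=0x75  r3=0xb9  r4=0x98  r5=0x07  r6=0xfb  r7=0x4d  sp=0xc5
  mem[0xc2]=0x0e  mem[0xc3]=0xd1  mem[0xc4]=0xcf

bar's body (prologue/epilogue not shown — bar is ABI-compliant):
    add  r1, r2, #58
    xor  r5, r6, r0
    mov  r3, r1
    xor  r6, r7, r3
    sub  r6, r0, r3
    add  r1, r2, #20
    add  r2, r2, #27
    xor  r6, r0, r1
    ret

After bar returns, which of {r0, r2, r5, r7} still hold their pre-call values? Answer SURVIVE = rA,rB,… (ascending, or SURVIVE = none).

SURVIVE = r0,r7

prologue: push r3 → mem[0xc4]=0xb9, sp=0xc4
prologue: push r6 → mem[0xc3]=0xfb, sp=0xc3
body[0] add  r1, r2, #58 → r1=0xaf
body[1] xor  r5, r6, r0 → r5=0xe5
body[2] mov  r3, r1 → r3=0xaf
body[3] xor  r6, r7, r3 → r6=0xe2
body[4] sub  r6, r0, r3 → r6=0x6f
body[5] add  r1, r2, #20 → r1=0x89
body[6] add  r2, r2, #27 → r2=0x90
body[7] xor  r6, r0, r1 → r6=0x97
epilogue: pop r6=0xfb, sp=0xc4
epilogue: pop r3=0xb9, sp=0xc5
r0: caller-saved, written=False
r2: caller-saved, written=True
r5: caller-saved, written=True
r7: callee-saved, written=False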